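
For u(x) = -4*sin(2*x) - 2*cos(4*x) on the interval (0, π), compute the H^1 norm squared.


||u||_{H^1(0,π)}^2 = 74*π

u'(x) = 8*sin(4*x) - 8*cos(2*x).
Expand u² and (u')² and integrate term by term on (0, π), using: for integers n ≥ 1, ∫_0^π sin²(nx) dx = ∫_0^π cos²(nx) dx = π/2; for n ≠ n', ∫_0^π sin(nx)sin(n'x) dx = ∫_0^π cos(nx)cos(n'x) dx = 0; and by product-to-sum, ∫_0^π sin(nx)cos(n'x) dx = ½∫_0^π [sin((n+n')x) + sin((n−n')x)] dx, which is 0 when n+n' is even and 2n/(n²−n'²) when n+n' is odd (it need not vanish on (0, π)).
  u² squared terms: (-4)²·∫sin(2x)² dx = 16·π/2 = 8*π;  (-2)²·∫cos(4x)² dx = 4·π/2 = 2*π.
  u² cross terms: 2·(-4)·(-2)·∫sin(2x)·cos(4x) dx = 16·(0) = 0.
  So ∫_0^π u² dx = 8*π + 2*π + 0 = 10*π.
  (u')² squared terms: (-8)²·∫cos(2x)² dx = 64·π/2 = 32*π;  (8)²·∫sin(4x)² dx = 64·π/2 = 32*π.
  (u')² cross terms: 2·(-8)·(8)·∫cos(2x)·sin(4x) dx = -128·(0) = 0.
  So ∫_0^π (u')² dx = 32*π + 32*π + 0 = 64*π.
||u||_{H^1}^2 = (10*π) + (64*π) = 74*π.


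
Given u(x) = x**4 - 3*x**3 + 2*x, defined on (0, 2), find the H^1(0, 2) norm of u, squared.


||u||_{H^1}^2 = 7864/315

The H^1 norm (squared) on an interval (0, L) is
  ||u||_{H^1}^2 = ∫_0^L u(x)^2 dx + ∫_0^L u'(x)^2 dx.
Compute u'(x) = 4*x**3 - 9*x**2 + 2.
Then u(x)^2 = x**8 - 6*x**7 + 9*x**6 + 4*x**5 - 12*x**4 + 4*x**2 and u'(x)^2 = 16*x**6 - 72*x**5 + 81*x**4 + 16*x**3 - 36*x**2 + 4.
Integrate each monomial from 0 to 2 using ∫_0^2 c·x^n dx = c·2^(n+1)/(n+1):
  ∫_0^2 u(x)^2 dx = ∫_0^2 (x^8 - 6*x^7 + 9*x^6 + 4*x^5 - 12*x^4 + 4*x^2) dx. Term by term:
    ∫_0^2 x^8 dx = 512/9;  ∫_0^2 -6*x^7 dx = -192;  ∫_0^2 9*x^6 dx = 1152/7;
    ∫_0^2 4*x^5 dx = 128/3;  ∫_0^2 -12*x^4 dx = -384/5;  ∫_0^2 4*x^2 dx = 32/3.
  Sum: 512/9 − 192 + 1152/7 + 128/3 − 384/5 + 32/3 = 1888/315.
  ∫_0^2 u'(x)^2 dx = ∫_0^2 (16*x^6 - 72*x^5 + 81*x^4 + 16*x^3 - 36*x^2 + 4) dx. Term by term:
    ∫_0^2 16*x^6 dx = 2048/7;  ∫_0^2 -72*x^5 dx = -768;  ∫_0^2 81*x^4 dx = 2592/5;
    ∫_0^2 16*x^3 dx = 64;  ∫_0^2 -36*x^2 dx = -96;  ∫_0^2 4 dx = 8.
  Sum: 2048/7 − 768 + 2592/5 + 64 − 96 + 8 = 664/35.
Adding: ||u||_{H^1}^2 = 1888/315 + 664/35 = 7864/315.


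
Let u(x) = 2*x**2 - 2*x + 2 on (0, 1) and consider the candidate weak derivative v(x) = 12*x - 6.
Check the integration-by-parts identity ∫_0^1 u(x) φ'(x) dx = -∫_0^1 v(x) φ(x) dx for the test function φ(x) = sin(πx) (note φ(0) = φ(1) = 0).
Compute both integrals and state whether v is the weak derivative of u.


LHS = 0, RHS = 0. No, v is not the weak derivative of u.

u(x) = 2*x**2 - 2*x + 2, classical derivative u'(x) = 4*x - 2.
φ(x) = sin(πx), so φ'(x) = π*cos(π*x).
Note φ(0) = φ(1) = 0, so the boundary term u·φ vanishes.
LHS = ∫_0^1 u(x) φ'(x) dx = ∫_0^1 (2*π*x^2*cos(π*x) - 2*π*x*cos(π*x) + 2*π*cos(π*x)) dx. Term by term:
  ∫_0^1 2*π*cos(π*x) dx = 0;  ∫_0^1 -2*π*x*cos(π*x) dx = 4/π;  ∫_0^1 2*π*x^2*cos(π*x) dx = -4/π.
Sum: 0 + 4/π − 4/π = 0.
So LHS = 0.
∫_0^1 v(x) φ(x) dx = ∫_0^1 (12*x*sin(π*x) - 6*sin(π*x)) dx. Term by term:
  ∫_0^1 -6*sin(π*x) dx = -12/π;  ∫_0^1 12*x*sin(π*x) dx = 12/π.
Sum: -12/π + 12/π = 0.
So RHS = -∫_0^1 v(x) φ(x) dx = 0.
LHS = RHS, so the identity holds for this particular φ. But this is necessary, not sufficient: a weak derivative must satisfy the identity for EVERY test function in C_c^∞(0, 1).
Here u is smooth, so its weak derivative equals its classical derivative u'(x) = 4*x - 2. Since v(x) = 12*x - 6 ≠ u'(x), v is NOT the weak derivative of u — the agreement for this single φ is a coincidence (the difference v − u' happens to be L²-orthogonal to this φ).


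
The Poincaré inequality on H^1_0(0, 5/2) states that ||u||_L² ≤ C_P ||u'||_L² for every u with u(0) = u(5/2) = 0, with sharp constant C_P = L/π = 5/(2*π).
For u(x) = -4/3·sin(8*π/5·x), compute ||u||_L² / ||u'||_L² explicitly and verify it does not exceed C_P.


||u||_L² / ||u'||_L² = 5/(8*π) < C_P = 5/(2*π).

u(x) = -4/3·sin(8*π/5·x), so u'(x) = -32*π*cos(8*π*x/5)/15.
Writing u(x) = A·sin(kπx/L) with A = -4/3 and k = 4, use ∫_0^L sin²(kπx/L) dx = L/2 and ∫_0^L cos²(kπx/L) dx = L/2.
u² = 16/9·sin²(8*π/5·x) and (u')² = 1024*π^2/225·cos²(8*π/5·x), and each of sin², cos² integrates to L/2 = 5/4 over (0, 5/2).
∫_0^5/2 u² dx = 20/9, so ||u||_L² = 2*sqrt(5)/3.
∫_0^5/2 (u')² dx = 256*π^2/45, so ||u'||_L² = 16*sqrt(5)*π/15.
Ratio ||u||_L² / ||u'||_L² = 5/(8*π).
Sharp Poincaré constant on H^1_0(0, 5/2) is C_P = L/π = 5/(2*π), achieved by sin(2*π/5·x).
This is the k = 4 harmonic; the ratio L/(kπ) is strictly less than C_P = L/π, consistent with the sharp inequality ||u||_L² ≤ C_P ||u'||_L².


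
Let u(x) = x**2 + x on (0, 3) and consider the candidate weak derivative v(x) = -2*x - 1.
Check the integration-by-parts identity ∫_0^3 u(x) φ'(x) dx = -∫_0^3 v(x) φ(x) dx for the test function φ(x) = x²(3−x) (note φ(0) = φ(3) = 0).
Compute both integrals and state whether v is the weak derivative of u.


LHS = -621/20, RHS = 621/20. No, v is not the weak derivative of u.

u(x) = x**2 + x, classical derivative u'(x) = 2*x + 1.
φ(x) = x²(3−x), so φ'(x) = 3*x*(2 - x).
Note φ(0) = φ(3) = 0, so the boundary term u·φ vanishes.
LHS = ∫_0^3 u(x) φ'(x) dx = ∫_0^3 (-3*x^4 + 3*x^3 + 6*x^2) dx. Term by term:
  ∫_0^3 -3*x^4 dx = -729/5;  ∫_0^3 3*x^3 dx = 243/4;  ∫_0^3 6*x^2 dx = 54.
Sum: -729/5 + 243/4 + 54 = -621/20.
So LHS = -621/20.
∫_0^3 v(x) φ(x) dx = ∫_0^3 (2*x^4 - 5*x^3 - 3*x^2) dx. Term by term:
  ∫_0^3 2*x^4 dx = 486/5;  ∫_0^3 -5*x^3 dx = -405/4;  ∫_0^3 -3*x^2 dx = -27.
Sum: 486/5 − 405/4 − 27 = -621/20.
So RHS = -∫_0^3 v(x) φ(x) dx = 621/20.
LHS − RHS = -621/10 ≠ 0, so the identity fails.
(For a valid weak derivative the identity must hold for EVERY test function, in particular this one. The failure shows v is NOT the weak derivative of u.)
Correct weak derivative would be u'(x) = 2*x + 1.


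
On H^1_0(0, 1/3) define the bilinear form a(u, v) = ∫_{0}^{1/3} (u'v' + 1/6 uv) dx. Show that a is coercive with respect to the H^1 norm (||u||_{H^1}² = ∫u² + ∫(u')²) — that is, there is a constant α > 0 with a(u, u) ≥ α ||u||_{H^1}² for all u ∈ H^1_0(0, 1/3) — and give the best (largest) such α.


α = (1 + 54*π^2)/(6*(1 + 9*π^2))

Coercivity of a(·,·) on H^1_0(0, 1/3) means a(u, u) ≥ α ||u||_{H^1}² for every u ∈ H^1_0.
The interval has length L = 1/3, and Poincaré/coercivity depend only on L. Here a(u, u) = ∫(u')² + (1/6)·∫u².
Here 0 < c = 1/6 < 1. The condition a(u,u) ≥ α||u||_{H^1}² reads (1−α)∫(u')² ≥ (α−c)∫u². Any admissible α is ≤ 1 (rapidly oscillating u have ∫u²/∫(u')² → 0), and α = 1 would force 0 ≥ (1−c)∫u², impossible since c < 1; so 1−α > 0. By the sharp Poincaré inequality on H^1_0 of an interval of length L, ∫(u')² ≥ (π/L)²∫u² with equality for the first sine mode sin(π(x−x₀)/L) (x₀ the left endpoint), so the inequality holds for all u iff (1−α)(π/L)² ≥ α − c, i.e. α ≤ ((π/L)² + c)/((π/L)² + 1) = (1 + c(L/π)²)/(1 + (L/π)²). With (π/L)² = 9*π^2 and c = 1/6, the largest admissible constant is α = ((π/L)² + c)/((π/L)² + 1).
Simplifying, α = (1 + 54*π^2)/(6*(1 + 9*π^2)).


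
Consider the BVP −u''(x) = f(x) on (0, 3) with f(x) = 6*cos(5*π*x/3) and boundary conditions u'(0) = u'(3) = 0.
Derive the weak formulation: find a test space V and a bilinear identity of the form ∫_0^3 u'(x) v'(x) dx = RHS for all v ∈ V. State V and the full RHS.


V = H^1(0, 3) (no boundary constraint on v; u is determined up to an additive constant); weak form: ∫_0^3 u'v' dx = ∫_0^3 (6*cos(5*π*x/3)) v dx for all v ∈ V.

Multiply both sides by a test function v and integrate from 0 to 3:
  ∫_0^3 −u''(x) v(x) dx = ∫_0^3 f(x) v(x) dx.
Integrate the LHS by parts once:
  ∫_0^3 −u'' v dx = −[u'(x) v(x)]_0^3 + ∫_0^3 u'(x) v'(x) dx.
Thus ∫_0^3 u'(x) v'(x) dx = ∫_0^3 f(x) v(x) dx + [u'(x) v(x)]_0^3.
Choose V so that boundary terms are either known or forced to vanish.
u has homogeneous Neumann: u'(0) = u'(3) = 0. So [u' v]_0^3 = 0·v(3) − 0·v(0) = 0 for any v; take V = H^1(0, 3).
Weak formulation: find u (satisfying any essential BC) such that ∫_0^3 u'(x) v'(x) dx = ∫_0^3 f v dx for all v ∈ V (homogeneous Neumann, so boundary terms vanish).
Substituting f(x) = 6*cos(5*π*x/3), the right-hand side is ∫_0^3 (6*cos(5*π*x/3)) v dx.
Compatibility check (pure Neumann): taking v ≡ 1 ∈ V gives 0 = ∫_0^3 f dx + (0) − (0), i.e. ∫_0^3 f dx must equal u'(0) − u'(3) = 0. Indeed ∫_0^3 (6*cos(5*π*x/3)) dx = 0, so the data are compatible. The solution is then unique only up to an additive constant (fix it e.g. by requiring ∫_0^3 u dx = 0).


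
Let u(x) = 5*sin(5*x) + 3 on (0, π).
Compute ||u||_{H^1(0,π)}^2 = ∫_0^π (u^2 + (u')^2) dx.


||u||_{H^1(0,π)}^2 = 12 + 334*π

u'(x) = 25*cos(5*x).
Expand u² and (u')² and integrate term by term on (0, π), using: for integers n ≥ 1, ∫_0^π sin²(nx) dx = ∫_0^π cos²(nx) dx = π/2; for n ≠ n', ∫_0^π sin(nx)sin(n'x) dx = ∫_0^π cos(nx)cos(n'x) dx = 0; and by product-to-sum, ∫_0^π sin(nx)cos(n'x) dx = ½∫_0^π [sin((n+n')x) + sin((n−n')x)] dx, which is 0 when n+n' is even and 2n/(n²−n'²) when n+n' is odd (it need not vanish on (0, π)). For the constant mode: ∫_0^π 1 dx = π, ∫_0^π cos(nx) dx = 0, ∫_0^π sin(nx) dx = (1−(−1)^n)/n.
  u² squared terms: (3)²·∫1 dx = 9·π = 9*π;  (5)²·∫sin(5x)² dx = 25·π/2 = 25*π/2.
  u² cross terms: 2·(3)·(5)·∫1·sin(5x) dx = 30·(2/5) = 12.
  So ∫_0^π u² dx = 9*π + 25*π/2 + 12 = 12 + 43*π/2.
  (u')² squared terms: (25)²·∫cos(5x)² dx = 625·π/2 = 625*π/2.
  So ∫_0^π (u')² dx = 625*π/2.
||u||_{H^1}^2 = (12 + 43*π/2) + (625*π/2) = 12 + 334*π.


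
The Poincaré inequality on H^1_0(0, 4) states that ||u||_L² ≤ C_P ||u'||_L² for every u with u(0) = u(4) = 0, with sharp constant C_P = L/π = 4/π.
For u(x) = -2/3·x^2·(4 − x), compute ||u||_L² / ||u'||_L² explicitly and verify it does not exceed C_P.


||u||_L² / ||u'||_L² = 2*sqrt(14)/7 < C_P = 4/π.

u(x) = -2/3·x^2·(4 − x), so u'(x) = 2*x*(3*x - 8)/3.
u(x) = -2/3·x^2·(4 − x) vanishes at x = 0 and x = 4, so u ∈ H^1_0(0, 4). Differentiate via the product rule and integrate the resulting polynomials term by term.
  ∫_0^4 u² dx = ∫_0^4 (4*x^6/9 - 32*x^5/9 + 64*x^4/9) dx. Term by term:
    ∫_0^4 4*x^6/9 dx = 65536/63;  ∫_0^4 -32*x^5/9 dx = -65536/27;  ∫_0^4 64*x^4/9 dx = 65536/45.
  Sum: 65536/63 − 65536/27 + 65536/45 = 65536/945.
  ∫_0^4 (u')² dx = ∫_0^4 (4*x^4 - 64*x^3/3 + 256*x^2/9) dx. Term by term:
    ∫_0^4 4*x^4 dx = 4096/5;  ∫_0^4 -64*x^3/3 dx = -4096/3;  ∫_0^4 256*x^2/9 dx = 16384/27.
  Sum: 4096/5 − 4096/3 + 16384/27 = 8192/135.
∫_0^4 u² dx = 65536/945, so ||u||_L² = 256*sqrt(105)/315.
∫_0^4 (u')² dx = 8192/135, so ||u'||_L² = 64*sqrt(30)/45.
Ratio ||u||_L² / ||u'||_L² = 2*sqrt(14)/7.
Sharp Poincaré constant on H^1_0(0, 4) is C_P = L/π = 4/π, achieved by sin(π/4·x).
A polynomial bump cannot attain the sharp Poincaré constant (only the first sine eigenfunction does), so the ratio is strictly less than C_P, consistent with ||u||_L² ≤ C_P ||u'||_L².


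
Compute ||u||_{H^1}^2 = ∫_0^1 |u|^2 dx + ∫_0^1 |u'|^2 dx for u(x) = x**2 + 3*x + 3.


||u||_{H^1}^2 = 1231/30

The H^1 norm (squared) on an interval (0, L) is
  ||u||_{H^1}^2 = ∫_0^L u(x)^2 dx + ∫_0^L u'(x)^2 dx.
Compute u'(x) = 2*x + 3.
Then u(x)^2 = x**4 + 6*x**3 + 15*x**2 + 18*x + 9 and u'(x)^2 = 4*x**2 + 12*x + 9.
Integrate each monomial from 0 to 1 using ∫_0^1 c·x^n dx = c·1^(n+1)/(n+1):
  ∫_0^1 u(x)^2 dx = ∫_0^1 (x^4 + 6*x^3 + 15*x^2 + 18*x + 9) dx. Term by term:
    ∫_0^1 x^4 dx = 1/5;  ∫_0^1 6*x^3 dx = 3/2;  ∫_0^1 15*x^2 dx = 5;
    ∫_0^1 18*x dx = 9;  ∫_0^1 9 dx = 9.
  Sum: 1/5 + 3/2 + 5 + 9 + 9 = 247/10.
  ∫_0^1 u'(x)^2 dx = ∫_0^1 (4*x^2 + 12*x + 9) dx. Term by term:
    ∫_0^1 4*x^2 dx = 4/3;  ∫_0^1 12*x dx = 6;  ∫_0^1 9 dx = 9.
  Sum: 4/3 + 6 + 9 = 49/3.
Adding: ||u||_{H^1}^2 = 247/10 + 49/3 = 1231/30.


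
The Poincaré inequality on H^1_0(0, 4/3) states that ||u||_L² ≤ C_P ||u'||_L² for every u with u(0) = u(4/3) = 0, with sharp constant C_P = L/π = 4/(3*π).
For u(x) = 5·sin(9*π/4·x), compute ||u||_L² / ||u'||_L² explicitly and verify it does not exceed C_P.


||u||_L² / ||u'||_L² = 4/(9*π) < C_P = 4/(3*π).

u(x) = 5·sin(9*π/4·x), so u'(x) = 45*π*cos(9*π*x/4)/4.
Writing u(x) = A·sin(kπx/L) with A = 5 and k = 3, use ∫_0^L sin²(kπx/L) dx = L/2 and ∫_0^L cos²(kπx/L) dx = L/2.
u² = 25·sin²(9*π/4·x) and (u')² = 2025*π^2/16·cos²(9*π/4·x), and each of sin², cos² integrates to L/2 = 2/3 over (0, 4/3).
∫_0^4/3 u² dx = 50/3, so ||u||_L² = 5*sqrt(6)/3.
∫_0^4/3 (u')² dx = 675*π^2/8, so ||u'||_L² = 15*sqrt(6)*π/4.
Ratio ||u||_L² / ||u'||_L² = 4/(9*π).
Sharp Poincaré constant on H^1_0(0, 4/3) is C_P = L/π = 4/(3*π), achieved by sin(3*π/4·x).
This is the k = 3 harmonic; the ratio L/(kπ) is strictly less than C_P = L/π, consistent with the sharp inequality ||u||_L² ≤ C_P ||u'||_L².


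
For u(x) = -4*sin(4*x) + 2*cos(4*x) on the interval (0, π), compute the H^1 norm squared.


||u||_{H^1(0,π)}^2 = 170*π

u'(x) = -8*sin(4*x) - 16*cos(4*x).
Expand u² and (u')² and integrate term by term on (0, π), using: for integers n ≥ 1, ∫_0^π sin²(nx) dx = ∫_0^π cos²(nx) dx = π/2; for n ≠ n', ∫_0^π sin(nx)sin(n'x) dx = ∫_0^π cos(nx)cos(n'x) dx = 0; and by product-to-sum, ∫_0^π sin(nx)cos(n'x) dx = ½∫_0^π [sin((n+n')x) + sin((n−n')x)] dx, which is 0 when n+n' is even and 2n/(n²−n'²) when n+n' is odd (it need not vanish on (0, π)).
  u² squared terms: (-4)²·∫sin(4x)² dx = 16·π/2 = 8*π;  (2)²·∫cos(4x)² dx = 4·π/2 = 2*π.
  u² cross terms: 2·(-4)·(2)·∫sin(4x)·cos(4x) dx = -16·(0) = 0.
  So ∫_0^π u² dx = 8*π + 2*π + 0 = 10*π.
  (u')² squared terms: (-16)²·∫cos(4x)² dx = 256·π/2 = 128*π;  (-8)²·∫sin(4x)² dx = 64·π/2 = 32*π.
  (u')² cross terms: 2·(-16)·(-8)·∫cos(4x)·sin(4x) dx = 256·(0) = 0.
  So ∫_0^π (u')² dx = 128*π + 32*π + 0 = 160*π.
||u||_{H^1}^2 = (10*π) + (160*π) = 170*π.


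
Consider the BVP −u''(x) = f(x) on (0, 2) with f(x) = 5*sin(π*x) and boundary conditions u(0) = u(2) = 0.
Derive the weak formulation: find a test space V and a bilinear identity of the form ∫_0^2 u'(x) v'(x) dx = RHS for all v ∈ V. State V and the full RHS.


V = H^1_0(0, 2) (so v(0) = v(2) = 0); weak form: ∫_0^2 u'v' dx = ∫_0^2 (5*sin(π*x)) v dx for all v ∈ V.

Multiply both sides by a test function v and integrate from 0 to 2:
  ∫_0^2 −u''(x) v(x) dx = ∫_0^2 f(x) v(x) dx.
Integrate the LHS by parts once:
  ∫_0^2 −u'' v dx = −[u'(x) v(x)]_0^2 + ∫_0^2 u'(x) v'(x) dx.
Thus ∫_0^2 u'(x) v'(x) dx = ∫_0^2 f(x) v(x) dx + [u'(x) v(x)]_0^2.
Choose V so that boundary terms are either known or forced to vanish.
u is Dirichlet: u(0) = u(2) = 0. Let V = H^1_0(0, 2); then v(0) = v(2) = 0, and [u' v]_0^2 = 0.
Weak formulation: find u (satisfying any essential BC) such that ∫_0^2 u'(x) v'(x) dx = ∫_0^2 f v dx for all v ∈ V.
Substituting f(x) = 5*sin(π*x), the right-hand side is ∫_0^2 (5*sin(π*x)) v dx.


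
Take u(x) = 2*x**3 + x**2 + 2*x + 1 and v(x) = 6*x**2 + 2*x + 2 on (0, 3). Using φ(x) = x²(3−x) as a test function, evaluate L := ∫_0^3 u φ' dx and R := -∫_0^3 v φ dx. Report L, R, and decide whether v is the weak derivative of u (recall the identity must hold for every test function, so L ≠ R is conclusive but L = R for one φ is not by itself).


LHS = -918/5, RHS = -918/5. Yes, v = u' weakly.

u(x) = 2*x**3 + x**2 + 2*x + 1, classical derivative u'(x) = 6*x**2 + 2*x + 2.
φ(x) = x²(3−x), so φ'(x) = 3*x*(2 - x).
Note φ(0) = φ(3) = 0, so the boundary term u·φ vanishes.
LHS = ∫_0^3 u(x) φ'(x) dx = ∫_0^3 (-6*x^5 + 9*x^4 + 9*x^2 + 6*x) dx. Term by term:
  ∫_0^3 -6*x^5 dx = -729;  ∫_0^3 9*x^4 dx = 2187/5;  ∫_0^3 9*x^2 dx = 81;
  ∫_0^3 6*x dx = 27.
Sum: -729 + 2187/5 + 81 + 27 = -918/5.
So LHS = -918/5.
∫_0^3 v(x) φ(x) dx = ∫_0^3 (-6*x^5 + 16*x^4 + 4*x^3 + 6*x^2) dx. Term by term:
  ∫_0^3 -6*x^5 dx = -729;  ∫_0^3 16*x^4 dx = 3888/5;  ∫_0^3 4*x^3 dx = 81;
  ∫_0^3 6*x^2 dx = 54.
Sum: -729 + 3888/5 + 81 + 54 = 918/5.
So RHS = -∫_0^3 v(x) φ(x) dx = -918/5.
LHS = RHS, so the identity holds for this test φ.
Moreover u is smooth here and v(x) = u'(x) = 6*x**2 + 2*x + 2 pointwise, so the identity holds for every test function. Hence v is the weak derivative of u.


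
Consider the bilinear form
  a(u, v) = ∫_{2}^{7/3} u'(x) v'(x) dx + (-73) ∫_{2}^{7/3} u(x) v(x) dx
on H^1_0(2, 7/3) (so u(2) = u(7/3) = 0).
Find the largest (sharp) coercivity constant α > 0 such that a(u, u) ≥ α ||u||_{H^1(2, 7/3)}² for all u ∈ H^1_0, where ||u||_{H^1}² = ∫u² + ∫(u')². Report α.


α = (-73 + 9*π^2)/(1 + 9*π^2)

Coercivity of a(·,·) on H^1_0(2, 7/3) means a(u, u) ≥ α ||u||_{H^1}² for every u ∈ H^1_0.
The interval has length L = 1/3, and Poincaré/coercivity depend only on L. Here a(u, u) = ∫(u')² + (-73)·∫u².
Here c = -73 < 0 with |c| < (π/L)² = 9*π^2, so coercivity still holds. The condition a(u,u) ≥ α||u||_{H^1}² reads (1−α)∫(u')² ≥ (α−c)∫u². Any admissible α is ≤ 1 (rapidly oscillating u have ∫u²/∫(u')² → 0), and α = 1 would force 0 ≥ (1−c)∫u², impossible since c < 1; so 1−α > 0. By the sharp Poincaré inequality on H^1_0 of an interval of length L, ∫(u')² ≥ (π/L)²∫u² with equality for the first sine mode sin(π(x−x₀)/L) (x₀ the left endpoint), so the inequality holds for all u iff (1−α)(π/L)² ≥ α − c, i.e. α ≤ ((π/L)² + c)/((π/L)² + 1) = (1 + c(L/π)²)/(1 + (L/π)²). (Direct route, valid since c ≤ 0: Poincaré gives c∫u² ≥ c(L/π)²∫(u')², so a(u,u) ≥ (1 + c(L/π)²)∫(u')², while ||u||_{H^1}² ≤ (1 + (L/π)²)∫(u')²; dividing yields the same α.) With (π/L)² = 9*π^2 and c = -73, the largest admissible constant is α = ((π/L)² + c)/((π/L)² + 1).
Simplifying, α = (-73 + 9*π^2)/(1 + 9*π^2).


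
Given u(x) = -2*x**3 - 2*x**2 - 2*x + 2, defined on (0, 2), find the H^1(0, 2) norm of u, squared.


||u||_{H^1}^2 = 82496/105

The H^1 norm (squared) on an interval (0, L) is
  ||u||_{H^1}^2 = ∫_0^L u(x)^2 dx + ∫_0^L u'(x)^2 dx.
Compute u'(x) = -6*x**2 - 4*x - 2.
Then u(x)^2 = 4*x**6 + 8*x**5 + 12*x**4 - 4*x**2 - 8*x + 4 and u'(x)^2 = 36*x**4 + 48*x**3 + 40*x**2 + 16*x + 4.
Integrate each monomial from 0 to 2 using ∫_0^2 c·x^n dx = c·2^(n+1)/(n+1):
  ∫_0^2 u(x)^2 dx = ∫_0^2 (4*x^6 + 8*x^5 + 12*x^4 - 4*x^2 - 8*x + 4) dx. Term by term:
    ∫_0^2 4*x^6 dx = 512/7;  ∫_0^2 8*x^5 dx = 256/3;  ∫_0^2 12*x^4 dx = 384/5;
    ∫_0^2 -4*x^2 dx = -32/3;  ∫_0^2 -8*x dx = -16;  ∫_0^2 4 dx = 8.
  Sum: 512/7 + 256/3 + 384/5 − 32/3 − 16 + 8 = 22744/105.
  ∫_0^2 u'(x)^2 dx = ∫_0^2 (36*x^4 + 48*x^3 + 40*x^2 + 16*x + 4) dx. Term by term:
    ∫_0^2 36*x^4 dx = 1152/5;  ∫_0^2 48*x^3 dx = 192;  ∫_0^2 40*x^2 dx = 320/3;
    ∫_0^2 16*x dx = 32;  ∫_0^2 4 dx = 8.
  Sum: 1152/5 + 192 + 320/3 + 32 + 8 = 8536/15.
Adding: ||u||_{H^1}^2 = 22744/105 + 8536/15 = 82496/105.


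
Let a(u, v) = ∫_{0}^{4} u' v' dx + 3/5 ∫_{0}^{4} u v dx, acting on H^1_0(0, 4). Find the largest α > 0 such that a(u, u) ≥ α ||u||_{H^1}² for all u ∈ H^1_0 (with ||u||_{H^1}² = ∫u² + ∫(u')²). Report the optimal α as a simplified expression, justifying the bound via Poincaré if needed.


α = (48/5 + π^2)/(π^2 + 16)

Coercivity of a(·,·) on H^1_0(0, 4) means a(u, u) ≥ α ||u||_{H^1}² for every u ∈ H^1_0.
The interval has length L = 4, and Poincaré/coercivity depend only on L. Here a(u, u) = ∫(u')² + (3/5)·∫u².
Here 0 < c = 3/5 < 1. The condition a(u,u) ≥ α||u||_{H^1}² reads (1−α)∫(u')² ≥ (α−c)∫u². Any admissible α is ≤ 1 (rapidly oscillating u have ∫u²/∫(u')² → 0), and α = 1 would force 0 ≥ (1−c)∫u², impossible since c < 1; so 1−α > 0. By the sharp Poincaré inequality on H^1_0 of an interval of length L, ∫(u')² ≥ (π/L)²∫u² with equality for the first sine mode sin(π(x−x₀)/L) (x₀ the left endpoint), so the inequality holds for all u iff (1−α)(π/L)² ≥ α − c, i.e. α ≤ ((π/L)² + c)/((π/L)² + 1) = (1 + c(L/π)²)/(1 + (L/π)²). With (π/L)² = π^2/16 and c = 3/5, the largest admissible constant is α = ((π/L)² + c)/((π/L)² + 1).
Simplifying, α = (48/5 + π^2)/(π^2 + 16).


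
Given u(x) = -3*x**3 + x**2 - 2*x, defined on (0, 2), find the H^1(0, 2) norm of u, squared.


||u||_{H^1}^2 = 68408/105

The H^1 norm (squared) on an interval (0, L) is
  ||u||_{H^1}^2 = ∫_0^L u(x)^2 dx + ∫_0^L u'(x)^2 dx.
Compute u'(x) = -9*x**2 + 2*x - 2.
Then u(x)^2 = 9*x**6 - 6*x**5 + 13*x**4 - 4*x**3 + 4*x**2 and u'(x)^2 = 81*x**4 - 36*x**3 + 40*x**2 - 8*x + 4.
Integrate each monomial from 0 to 2 using ∫_0^2 c·x^n dx = c·2^(n+1)/(n+1):
  ∫_0^2 u(x)^2 dx = ∫_0^2 (9*x^6 - 6*x^5 + 13*x^4 - 4*x^3 + 4*x^2) dx. Term by term:
    ∫_0^2 9*x^6 dx = 1152/7;  ∫_0^2 -6*x^5 dx = -64;  ∫_0^2 13*x^4 dx = 416/5;
    ∫_0^2 -4*x^3 dx = -16;  ∫_0^2 4*x^2 dx = 32/3.
  Sum: 1152/7 − 64 + 416/5 − 16 + 32/3 = 18736/105.
  ∫_0^2 u'(x)^2 dx = ∫_0^2 (81*x^4 - 36*x^3 + 40*x^2 - 8*x + 4) dx. Term by term:
    ∫_0^2 81*x^4 dx = 2592/5;  ∫_0^2 -36*x^3 dx = -144;  ∫_0^2 40*x^2 dx = 320/3;
    ∫_0^2 -8*x dx = -16;  ∫_0^2 4 dx = 8.
  Sum: 2592/5 − 144 + 320/3 − 16 + 8 = 7096/15.
Adding: ||u||_{H^1}^2 = 18736/105 + 7096/15 = 68408/105.


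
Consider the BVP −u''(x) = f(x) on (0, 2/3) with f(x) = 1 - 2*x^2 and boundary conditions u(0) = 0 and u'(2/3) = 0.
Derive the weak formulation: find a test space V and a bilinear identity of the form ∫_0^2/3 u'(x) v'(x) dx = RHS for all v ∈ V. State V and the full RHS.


V = {v ∈ H^1(0, 2/3) : v(0) = 0} (test functions vanish at x = 0 where u is specified); weak form: ∫_0^2/3 u'v' dx = ∫_0^2/3 (1 - 2*x^2) v dx for all v ∈ V.

Multiply both sides by a test function v and integrate from 0 to 2/3:
  ∫_0^2/3 −u''(x) v(x) dx = ∫_0^2/3 f(x) v(x) dx.
Integrate the LHS by parts once:
  ∫_0^2/3 −u'' v dx = −[u'(x) v(x)]_0^2/3 + ∫_0^2/3 u'(x) v'(x) dx.
Thus ∫_0^2/3 u'(x) v'(x) dx = ∫_0^2/3 f(x) v(x) dx + [u'(x) v(x)]_0^2/3.
Choose V so that boundary terms are either known or forced to vanish.
Mixed BC: u(0) = 0 (Dirichlet) and u'(2/3) = 0 (Neumann). Define V = {v ∈ H^1(0, 2/3) : v(0) = 0}. Then [u' v]_0^2/3 = u'(2/3)·v(2/3) − u'(0)·0 = 0.
Weak formulation: find u (satisfying any essential BC) such that ∫_0^2/3 u'(x) v'(x) dx = ∫_0^2/3 f v dx for all v ∈ V (Dirichlet at 0 absorbed into V; the Neumann datum at x = 2/3 is zero, so no boundary term remains).
Substituting f(x) = 1 - 2*x^2, the right-hand side is ∫_0^2/3 (1 - 2*x^2) v dx.


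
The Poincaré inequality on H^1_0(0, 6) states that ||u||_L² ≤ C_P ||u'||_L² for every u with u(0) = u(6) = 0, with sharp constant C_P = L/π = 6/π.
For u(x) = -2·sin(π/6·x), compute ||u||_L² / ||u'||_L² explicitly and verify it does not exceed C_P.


||u||_L² / ||u'||_L² = 6/π = C_P.

u(x) = -2·sin(π/6·x), so u'(x) = -π*cos(π*x/6)/3.
Writing u(x) = A·sin(kπx/L) with A = -2 and k = 1, use ∫_0^L sin²(kπx/L) dx = L/2 and ∫_0^L cos²(kπx/L) dx = L/2.
u² = 4·sin²(π/6·x) and (u')² = π^2/9·cos²(π/6·x), and each of sin², cos² integrates to L/2 = 3 over (0, 6).
∫_0^6 u² dx = 12, so ||u||_L² = 2*sqrt(3).
∫_0^6 (u')² dx = π^2/3, so ||u'||_L² = sqrt(3)*π/3.
Ratio ||u||_L² / ||u'||_L² = 6/π.
Sharp Poincaré constant on H^1_0(0, 6) is C_P = L/π = 6/π, achieved by sin(π/6·x).
This is the k = 1 eigenfunction (up to amplitude), so the ratio equals the sharp Poincaré constant exactly.


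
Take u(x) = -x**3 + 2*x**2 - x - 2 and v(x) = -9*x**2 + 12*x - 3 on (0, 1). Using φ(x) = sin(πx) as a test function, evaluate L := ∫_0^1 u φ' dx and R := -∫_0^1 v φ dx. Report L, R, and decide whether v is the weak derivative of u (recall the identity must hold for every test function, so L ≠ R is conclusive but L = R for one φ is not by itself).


LHS = (-12 + π^2)/π^3, RHS = -36/π^3 + 3/π. No, v is not the weak derivative of u.

u(x) = -x**3 + 2*x**2 - x - 2, classical derivative u'(x) = -3*x**2 + 4*x - 1.
φ(x) = sin(πx), so φ'(x) = π*cos(π*x).
Note φ(0) = φ(1) = 0, so the boundary term u·φ vanishes.
LHS = ∫_0^1 u(x) φ'(x) dx = ∫_0^1 (-π*x^3*cos(π*x) + 2*π*x^2*cos(π*x) - π*x*cos(π*x) - 2*π*cos(π*x)) dx. Term by term:
  ∫_0^1 -2*π*cos(π*x) dx = 0;  ∫_0^1 -π*x*cos(π*x) dx = 2/π;  ∫_0^1 -π*x^3*cos(π*x) dx = -12/π^3 + 3/π;
  ∫_0^1 2*π*x^2*cos(π*x) dx = -4/π.
Sum: 0 + 2/π + -12/π^3 + 3/π − 4/π = (-12 + π^2)/π^3.
So LHS = (-12 + π^2)/π^3.
∫_0^1 v(x) φ(x) dx = ∫_0^1 (-9*x^2*sin(π*x) + 12*x*sin(π*x) - 3*sin(π*x)) dx. Term by term:
  ∫_0^1 -3*sin(π*x) dx = -6/π;  ∫_0^1 -9*x^2*sin(π*x) dx = -9/π + 36/π^3;  ∫_0^1 12*x*sin(π*x) dx = 12/π.
Sum: -6/π + -9/π + 36/π^3 + 12/π = -3/π + 36/π^3.
So RHS = -∫_0^1 v(x) φ(x) dx = -36/π^3 + 3/π.
LHS − RHS = -2/π + 24/π^3 ≠ 0, so the identity fails.
(For a valid weak derivative the identity must hold for EVERY test function, in particular this one. The failure shows v is NOT the weak derivative of u.)
Correct weak derivative would be u'(x) = -3*x**2 + 4*x - 1.


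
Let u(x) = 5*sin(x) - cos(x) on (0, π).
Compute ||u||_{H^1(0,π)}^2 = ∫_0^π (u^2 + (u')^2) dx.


||u||_{H^1(0,π)}^2 = 26*π

u'(x) = sin(x) + 5*cos(x).
Expand u² and (u')² and integrate term by term on (0, π), using: for integers n ≥ 1, ∫_0^π sin²(nx) dx = ∫_0^π cos²(nx) dx = π/2; for n ≠ n', ∫_0^π sin(nx)sin(n'x) dx = ∫_0^π cos(nx)cos(n'x) dx = 0; and by product-to-sum, ∫_0^π sin(nx)cos(n'x) dx = ½∫_0^π [sin((n+n')x) + sin((n−n')x)] dx, which is 0 when n+n' is even and 2n/(n²−n'²) when n+n' is odd (it need not vanish on (0, π)).
  u² squared terms: (-1)²·∫cos(x)² dx = 1·π/2 = π/2;  (5)²·∫sin(x)² dx = 25·π/2 = 25*π/2.
  u² cross terms: 2·(-1)·(5)·∫cos(x)·sin(x) dx = -10·(0) = 0.
  So ∫_0^π u² dx = π/2 + 25*π/2 + 0 = 13*π.
  (u')² squared terms: (5)²·∫cos(x)² dx = 25·π/2 = 25*π/2;  (1)²·∫sin(x)² dx = 1·π/2 = π/2.
  (u')² cross terms: 2·(5)·(1)·∫cos(x)·sin(x) dx = 10·(0) = 0.
  So ∫_0^π (u')² dx = 25*π/2 + π/2 + 0 = 13*π.
||u||_{H^1}^2 = (13*π) + (13*π) = 26*π.


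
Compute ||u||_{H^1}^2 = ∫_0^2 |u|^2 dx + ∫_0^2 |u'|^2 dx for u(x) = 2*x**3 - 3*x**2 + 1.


||u||_{H^1}^2 = 302/7

The H^1 norm (squared) on an interval (0, L) is
  ||u||_{H^1}^2 = ∫_0^L u(x)^2 dx + ∫_0^L u'(x)^2 dx.
Compute u'(x) = 6*x**2 - 6*x.
Then u(x)^2 = 4*x**6 - 12*x**5 + 9*x**4 + 4*x**3 - 6*x**2 + 1 and u'(x)^2 = 36*x**4 - 72*x**3 + 36*x**2.
Integrate each monomial from 0 to 2 using ∫_0^2 c·x^n dx = c·2^(n+1)/(n+1):
  ∫_0^2 u(x)^2 dx = ∫_0^2 (4*x^6 - 12*x^5 + 9*x^4 + 4*x^3 - 6*x^2 + 1) dx. Term by term:
    ∫_0^2 4*x^6 dx = 512/7;  ∫_0^2 -12*x^5 dx = -128;  ∫_0^2 9*x^4 dx = 288/5;
    ∫_0^2 4*x^3 dx = 16;  ∫_0^2 -6*x^2 dx = -16;  ∫_0^2 1 dx = 2.
  Sum: 512/7 − 128 + 288/5 + 16 − 16 + 2 = 166/35.
  ∫_0^2 u'(x)^2 dx = ∫_0^2 (36*x^4 - 72*x^3 + 36*x^2) dx. Term by term:
    ∫_0^2 36*x^4 dx = 1152/5;  ∫_0^2 -72*x^3 dx = -288;  ∫_0^2 36*x^2 dx = 96.
  Sum: 1152/5 − 288 + 96 = 192/5.
Adding: ||u||_{H^1}^2 = 166/35 + 192/5 = 302/7.


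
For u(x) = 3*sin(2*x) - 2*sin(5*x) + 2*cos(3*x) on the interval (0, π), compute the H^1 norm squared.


||u||_{H^1(0,π)}^2 = -96 + 189*π/2

u'(x) = -6*sin(3*x) + 6*cos(2*x) - 10*cos(5*x).
Expand u² and (u')² and integrate term by term on (0, π), using: for integers n ≥ 1, ∫_0^π sin²(nx) dx = ∫_0^π cos²(nx) dx = π/2; for n ≠ n', ∫_0^π sin(nx)sin(n'x) dx = ∫_0^π cos(nx)cos(n'x) dx = 0; and by product-to-sum, ∫_0^π sin(nx)cos(n'x) dx = ½∫_0^π [sin((n+n')x) + sin((n−n')x)] dx, which is 0 when n+n' is even and 2n/(n²−n'²) when n+n' is odd (it need not vanish on (0, π)).
  u² squared terms: (-2)²·∫sin(5x)² dx = 4·π/2 = 2*π;  (2)²·∫cos(3x)² dx = 4·π/2 = 2*π;  (3)²·∫sin(2x)² dx = 9·π/2 = 9*π/2.
  u² cross terms: 2·(-2)·(2)·∫sin(5x)·cos(3x) dx = -8·(0) = 0;  2·(-2)·(3)·∫sin(5x)·sin(2x) dx = -12·(0) = 0;  2·(2)·(3)·∫cos(3x)·sin(2x) dx = 12·(-4/5) = -48/5.
  So ∫_0^π u² dx = 2*π + 2*π + 9*π/2 + 0 + 0 − 48/5 = -48/5 + 17*π/2.
  (u')² squared terms: (-10)²·∫cos(5x)² dx = 100·π/2 = 50*π;  (-6)²·∫sin(3x)² dx = 36·π/2 = 18*π;  (6)²·∫cos(2x)² dx = 36·π/2 = 18*π.
  (u')² cross terms: 2·(-10)·(-6)·∫cos(5x)·sin(3x) dx = 120·(0) = 0;  2·(-10)·(6)·∫cos(5x)·cos(2x) dx = -120·(0) = 0;  2·(-6)·(6)·∫sin(3x)·cos(2x) dx = -72·(6/5) = -432/5.
  So ∫_0^π (u')² dx = 50*π + 18*π + 18*π + 0 + 0 − 432/5 = -432/5 + 86*π.
||u||_{H^1}^2 = (-48/5 + 17*π/2) + (-432/5 + 86*π) = -96 + 189*π/2.


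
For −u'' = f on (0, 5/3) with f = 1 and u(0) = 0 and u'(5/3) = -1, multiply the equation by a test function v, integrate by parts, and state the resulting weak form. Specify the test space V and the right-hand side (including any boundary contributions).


V = {v ∈ H^1(0, 5/3) : v(0) = 0} (test functions vanish at x = 0 where u is specified); weak form: ∫_0^5/3 u'v' dx = ∫_0^5/3 (1) v dx − v(5/3) for all v ∈ V.

Multiply both sides by a test function v and integrate from 0 to 5/3:
  ∫_0^5/3 −u''(x) v(x) dx = ∫_0^5/3 f(x) v(x) dx.
Integrate the LHS by parts once:
  ∫_0^5/3 −u'' v dx = −[u'(x) v(x)]_0^5/3 + ∫_0^5/3 u'(x) v'(x) dx.
Thus ∫_0^5/3 u'(x) v'(x) dx = ∫_0^5/3 f(x) v(x) dx + [u'(x) v(x)]_0^5/3.
Choose V so that boundary terms are either known or forced to vanish.
Mixed BC: u(0) = 0 (Dirichlet) and u'(5/3) = -1 (Neumann). Define V = {v ∈ H^1(0, 5/3) : v(0) = 0}. Then [u' v]_0^5/3 = u'(5/3)·v(5/3) − u'(0)·0 = − v(5/3).
Weak formulation: find u (satisfying any essential BC) such that ∫_0^5/3 u'(x) v'(x) dx = ∫_0^5/3 f v dx − v(5/3) for all v ∈ V (Dirichlet at 0 absorbed into V; Neumann datum at x = 5/3 contributes the boundary term).
Substituting f(x) = 1, the right-hand side is ∫_0^5/3 (1) v dx − v(5/3).


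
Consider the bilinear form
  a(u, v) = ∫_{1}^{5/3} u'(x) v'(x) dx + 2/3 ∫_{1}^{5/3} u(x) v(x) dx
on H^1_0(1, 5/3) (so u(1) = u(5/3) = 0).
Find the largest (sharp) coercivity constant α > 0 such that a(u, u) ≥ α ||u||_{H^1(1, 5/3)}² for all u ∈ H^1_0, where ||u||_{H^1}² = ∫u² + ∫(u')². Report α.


α = (8 + 27*π^2)/(3*(4 + 9*π^2))

Coercivity of a(·,·) on H^1_0(1, 5/3) means a(u, u) ≥ α ||u||_{H^1}² for every u ∈ H^1_0.
The interval has length L = 2/3, and Poincaré/coercivity depend only on L. Here a(u, u) = ∫(u')² + (2/3)·∫u².
Here 0 < c = 2/3 < 1. The condition a(u,u) ≥ α||u||_{H^1}² reads (1−α)∫(u')² ≥ (α−c)∫u². Any admissible α is ≤ 1 (rapidly oscillating u have ∫u²/∫(u')² → 0), and α = 1 would force 0 ≥ (1−c)∫u², impossible since c < 1; so 1−α > 0. By the sharp Poincaré inequality on H^1_0 of an interval of length L, ∫(u')² ≥ (π/L)²∫u² with equality for the first sine mode sin(π(x−x₀)/L) (x₀ the left endpoint), so the inequality holds for all u iff (1−α)(π/L)² ≥ α − c, i.e. α ≤ ((π/L)² + c)/((π/L)² + 1) = (1 + c(L/π)²)/(1 + (L/π)²). With (π/L)² = 9*π^2/4 and c = 2/3, the largest admissible constant is α = ((π/L)² + c)/((π/L)² + 1).
Simplifying, α = (8 + 27*π^2)/(3*(4 + 9*π^2)).


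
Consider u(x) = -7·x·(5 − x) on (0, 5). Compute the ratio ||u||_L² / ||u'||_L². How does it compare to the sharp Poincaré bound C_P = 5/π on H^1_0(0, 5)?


||u||_L² / ||u'||_L² = sqrt(10)/2 < C_P = 5/π.

u(x) = -7·x·(5 − x), so u'(x) = 14*x - 35.
u(x) = -7·x·(5 − x) vanishes at x = 0 and x = 5, so u ∈ H^1_0(0, 5). Differentiate via the product rule and integrate the resulting polynomials term by term.
  ∫_0^5 u² dx = ∫_0^5 (49*x^4 - 490*x^3 + 1225*x^2) dx. Term by term:
    ∫_0^5 49*x^4 dx = 30625;  ∫_0^5 -490*x^3 dx = -153125/2;  ∫_0^5 1225*x^2 dx = 153125/3.
  Sum: 30625 − 153125/2 + 153125/3 = 30625/6.
  ∫_0^5 (u')² dx = ∫_0^5 (196*x^2 - 980*x + 1225) dx. Term by term:
    ∫_0^5 196*x^2 dx = 24500/3;  ∫_0^5 -980*x dx = -12250;  ∫_0^5 1225 dx = 6125.
  Sum: 24500/3 − 12250 + 6125 = 6125/3.
∫_0^5 u² dx = 30625/6, so ||u||_L² = 175*sqrt(6)/6.
∫_0^5 (u')² dx = 6125/3, so ||u'||_L² = 35*sqrt(15)/3.
Ratio ||u||_L² / ||u'||_L² = sqrt(10)/2.
Sharp Poincaré constant on H^1_0(0, 5) is C_P = L/π = 5/π, achieved by sin(π/5·x).
A polynomial bump cannot attain the sharp Poincaré constant (only the first sine eigenfunction does), so the ratio is strictly less than C_P, consistent with ||u||_L² ≤ C_P ||u'||_L².


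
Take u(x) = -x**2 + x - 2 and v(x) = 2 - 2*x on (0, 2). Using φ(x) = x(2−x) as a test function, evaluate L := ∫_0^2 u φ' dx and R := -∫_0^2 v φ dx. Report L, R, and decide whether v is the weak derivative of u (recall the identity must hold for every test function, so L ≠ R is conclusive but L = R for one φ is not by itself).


LHS = 4/3, RHS = 0. No, v is not the weak derivative of u.

u(x) = -x**2 + x - 2, classical derivative u'(x) = 1 - 2*x.
φ(x) = x(2−x), so φ'(x) = 2 - 2*x.
Note φ(0) = φ(2) = 0, so the boundary term u·φ vanishes.
LHS = ∫_0^2 u(x) φ'(x) dx = ∫_0^2 (2*x^3 - 4*x^2 + 6*x - 4) dx. Term by term:
  ∫_0^2 2*x^3 dx = 8;  ∫_0^2 -4*x^2 dx = -32/3;  ∫_0^2 6*x dx = 12;
  ∫_0^2 -4 dx = -8.
Sum: 8 − 32/3 + 12 − 8 = 4/3.
So LHS = 4/3.
∫_0^2 v(x) φ(x) dx = ∫_0^2 (2*x^3 - 6*x^2 + 4*x) dx. Term by term:
  ∫_0^2 2*x^3 dx = 8;  ∫_0^2 -6*x^2 dx = -16;  ∫_0^2 4*x dx = 8.
Sum: 8 − 16 + 8 = 0.
So RHS = -∫_0^2 v(x) φ(x) dx = 0.
LHS − RHS = 4/3 ≠ 0, so the identity fails.
(For a valid weak derivative the identity must hold for EVERY test function, in particular this one. The failure shows v is NOT the weak derivative of u.)
Correct weak derivative would be u'(x) = 1 - 2*x.


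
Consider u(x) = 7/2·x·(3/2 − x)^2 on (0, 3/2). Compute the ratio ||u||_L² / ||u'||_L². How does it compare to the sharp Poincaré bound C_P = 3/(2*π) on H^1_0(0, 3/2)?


||u||_L² / ||u'||_L² = 3*sqrt(14)/28 < C_P = 3/(2*π).

u(x) = 7/2·x·(3/2 − x)^2, so u'(x) = 21*x^2/2 - 21*x + 63/8.
u(x) = 7/2·x·(3/2 − x)^2 vanishes at x = 0 and x = 3/2, so u ∈ H^1_0(0, 3/2). Differentiate via the product rule and integrate the resulting polynomials term by term.
  ∫_0^3/2 u² dx = ∫_0^3/2 (49*x^6/4 - 147*x^5/2 + 1323*x^4/8 - 1323*x^3/8 + 3969*x^2/64) dx. Term by term:
    ∫_0^3/2 49*x^6/4 dx = 15309/512;  ∫_0^3/2 -147*x^5/2 dx = -35721/256;  ∫_0^3/2 1323*x^4/8 dx = 321489/1280;
    ∫_0^3/2 -1323*x^3/8 dx = -107163/512;  ∫_0^3/2 3969*x^2/64 dx = 35721/512.
  Sum: 15309/512 − 35721/256 + 321489/1280 − 107163/512 + 35721/512 = 5103/2560.
  ∫_0^3/2 (u')² dx = ∫_0^3/2 (441*x^4/4 - 441*x^3 + 4851*x^2/8 - 1323*x/4 + 3969/64) dx. Term by term:
    ∫_0^3/2 441*x^4/4 dx = 107163/640;  ∫_0^3/2 -441*x^3 dx = -35721/64;  ∫_0^3/2 4851*x^2/8 dx = 43659/64;
    ∫_0^3/2 -1323*x/4 dx = -11907/32;  ∫_0^3/2 3969/64 dx = 11907/128.
  Sum: 107163/640 − 35721/64 + 43659/64 − 11907/32 + 11907/128 = 3969/320.
∫_0^3/2 u² dx = 5103/2560, so ||u||_L² = 27*sqrt(70)/160.
∫_0^3/2 (u')² dx = 3969/320, so ||u'||_L² = 63*sqrt(5)/40.
Ratio ||u||_L² / ||u'||_L² = 3*sqrt(14)/28.
Sharp Poincaré constant on H^1_0(0, 3/2) is C_P = L/π = 3/(2*π), achieved by sin(2*π/3·x).
A polynomial bump cannot attain the sharp Poincaré constant (only the first sine eigenfunction does), so the ratio is strictly less than C_P, consistent with ||u||_L² ≤ C_P ||u'||_L².


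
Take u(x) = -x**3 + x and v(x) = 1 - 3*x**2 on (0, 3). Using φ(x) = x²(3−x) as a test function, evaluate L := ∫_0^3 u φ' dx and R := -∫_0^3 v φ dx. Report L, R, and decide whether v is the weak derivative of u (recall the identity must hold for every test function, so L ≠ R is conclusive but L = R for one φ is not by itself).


LHS = 1323/20, RHS = 1323/20. Yes, v = u' weakly.

u(x) = -x**3 + x, classical derivative u'(x) = 1 - 3*x**2.
φ(x) = x²(3−x), so φ'(x) = 3*x*(2 - x).
Note φ(0) = φ(3) = 0, so the boundary term u·φ vanishes.
LHS = ∫_0^3 u(x) φ'(x) dx = ∫_0^3 (3*x^5 - 6*x^4 - 3*x^3 + 6*x^2) dx. Term by term:
  ∫_0^3 3*x^5 dx = 729/2;  ∫_0^3 -6*x^4 dx = -1458/5;  ∫_0^3 -3*x^3 dx = -243/4;
  ∫_0^3 6*x^2 dx = 54.
Sum: 729/2 − 1458/5 − 243/4 + 54 = 1323/20.
So LHS = 1323/20.
∫_0^3 v(x) φ(x) dx = ∫_0^3 (3*x^5 - 9*x^4 - x^3 + 3*x^2) dx. Term by term:
  ∫_0^3 3*x^5 dx = 729/2;  ∫_0^3 -9*x^4 dx = -2187/5;  ∫_0^3 -x^3 dx = -81/4;
  ∫_0^3 3*x^2 dx = 27.
Sum: 729/2 − 2187/5 − 81/4 + 27 = -1323/20.
So RHS = -∫_0^3 v(x) φ(x) dx = 1323/20.
LHS = RHS, so the identity holds for this test φ.
Moreover u is smooth here and v(x) = u'(x) = 1 - 3*x**2 pointwise, so the identity holds for every test function. Hence v is the weak derivative of u.


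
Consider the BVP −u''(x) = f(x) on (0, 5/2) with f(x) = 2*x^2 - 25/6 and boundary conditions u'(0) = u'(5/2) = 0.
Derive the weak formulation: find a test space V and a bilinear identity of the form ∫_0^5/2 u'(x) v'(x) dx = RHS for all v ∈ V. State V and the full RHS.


V = H^1(0, 5/2) (no boundary constraint on v; u is determined up to an additive constant); weak form: ∫_0^5/2 u'v' dx = ∫_0^5/2 (2*x^2 - 25/6) v dx for all v ∈ V.

Multiply both sides by a test function v and integrate from 0 to 5/2:
  ∫_0^5/2 −u''(x) v(x) dx = ∫_0^5/2 f(x) v(x) dx.
Integrate the LHS by parts once:
  ∫_0^5/2 −u'' v dx = −[u'(x) v(x)]_0^5/2 + ∫_0^5/2 u'(x) v'(x) dx.
Thus ∫_0^5/2 u'(x) v'(x) dx = ∫_0^5/2 f(x) v(x) dx + [u'(x) v(x)]_0^5/2.
Choose V so that boundary terms are either known or forced to vanish.
u has homogeneous Neumann: u'(0) = u'(5/2) = 0. So [u' v]_0^5/2 = 0·v(5/2) − 0·v(0) = 0 for any v; take V = H^1(0, 5/2).
Weak formulation: find u (satisfying any essential BC) such that ∫_0^5/2 u'(x) v'(x) dx = ∫_0^5/2 f v dx for all v ∈ V (homogeneous Neumann, so boundary terms vanish).
Substituting f(x) = 2*x^2 - 25/6, the right-hand side is ∫_0^5/2 (2*x^2 - 25/6) v dx.
Compatibility check (pure Neumann): taking v ≡ 1 ∈ V gives 0 = ∫_0^5/2 f dx + (0) − (0), i.e. ∫_0^5/2 f dx must equal u'(0) − u'(5/2) = 0. Indeed ∫_0^5/2 (2*x^2 - 25/6) dx = 0, so the data are compatible. The solution is then unique only up to an additive constant (fix it e.g. by requiring ∫_0^5/2 u dx = 0).


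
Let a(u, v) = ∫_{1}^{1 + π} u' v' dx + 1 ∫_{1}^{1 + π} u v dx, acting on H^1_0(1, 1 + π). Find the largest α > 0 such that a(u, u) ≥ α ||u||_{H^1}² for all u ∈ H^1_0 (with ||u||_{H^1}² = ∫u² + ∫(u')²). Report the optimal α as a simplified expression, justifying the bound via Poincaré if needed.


α = 1

Coercivity of a(·,·) on H^1_0(1, 1 + π) means a(u, u) ≥ α ||u||_{H^1}² for every u ∈ H^1_0.
The interval has length L = π, and Poincaré/coercivity depend only on L. Here a(u, u) = ∫(u')² + (1)·∫u².
Here c = 1 ≥ 1, so a(u,u) = ∫(u')² + c∫u² ≥ ∫(u')² + ∫u² = ||u||_{H^1}², i.e. α = 1 works. No larger α is possible: a(u,u) ≥ α||u||_{H^1}² means (1−α)∫(u')² ≥ (α−c)∫u², and for the modes u_n = sin(nπ(x−x₀)/L) (x₀ the left endpoint) one has ∫u_n²/∫(u_n')² = (L/(nπ))² → 0, so a(u_n,u_n)/||u_n||_{H^1}² → 1. Hence the optimal constant is α = 1.
Therefore α = 1.


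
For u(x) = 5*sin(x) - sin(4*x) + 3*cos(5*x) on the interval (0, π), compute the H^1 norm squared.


||u||_{H^1(0,π)}^2 = 416/3 + 301*π/2

u'(x) = -15*sin(5*x) + 5*cos(x) - 4*cos(4*x).
Expand u² and (u')² and integrate term by term on (0, π), using: for integers n ≥ 1, ∫_0^π sin²(nx) dx = ∫_0^π cos²(nx) dx = π/2; for n ≠ n', ∫_0^π sin(nx)sin(n'x) dx = ∫_0^π cos(nx)cos(n'x) dx = 0; and by product-to-sum, ∫_0^π sin(nx)cos(n'x) dx = ½∫_0^π [sin((n+n')x) + sin((n−n')x)] dx, which is 0 when n+n' is even and 2n/(n²−n'²) when n+n' is odd (it need not vanish on (0, π)).
  u² squared terms: (-1)²·∫sin(4x)² dx = 1·π/2 = π/2;  (3)²·∫cos(5x)² dx = 9·π/2 = 9*π/2;  (5)²·∫sin(x)² dx = 25·π/2 = 25*π/2.
  u² cross terms: 2·(-1)·(3)·∫sin(4x)·cos(5x) dx = -6·(-8/9) = 16/3;  2·(-1)·(5)·∫sin(4x)·sin(x) dx = -10·(0) = 0;  2·(3)·(5)·∫cos(5x)·sin(x) dx = 30·(0) = 0.
  So ∫_0^π u² dx = π/2 + 9*π/2 + 25*π/2 + 16/3 + 0 + 0 = 16/3 + 35*π/2.
  (u')² squared terms: (-15)²·∫sin(5x)² dx = 225·π/2 = 225*π/2;  (-4)²·∫cos(4x)² dx = 16·π/2 = 8*π;  (5)²·∫cos(x)² dx = 25·π/2 = 25*π/2.
  (u')² cross terms: 2·(-15)·(-4)·∫sin(5x)·cos(4x) dx = 120·(10/9) = 400/3;  2·(-15)·(5)·∫sin(5x)·cos(x) dx = -150·(0) = 0;  2·(-4)·(5)·∫cos(4x)·cos(x) dx = -40·(0) = 0.
  So ∫_0^π (u')² dx = 225*π/2 + 8*π + 25*π/2 + 400/3 + 0 + 0 = 400/3 + 133*π.
||u||_{H^1}^2 = (16/3 + 35*π/2) + (400/3 + 133*π) = 416/3 + 301*π/2.
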